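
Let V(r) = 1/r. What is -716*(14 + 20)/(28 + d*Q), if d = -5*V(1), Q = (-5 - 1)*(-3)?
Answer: 12172/31 ≈ 392.65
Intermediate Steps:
Q = 18 (Q = -6*(-3) = 18)
d = -5 (d = -5/1 = -5*1 = -5)
-716*(14 + 20)/(28 + d*Q) = -716*(14 + 20)/(28 - 5*18) = -24344/(28 - 90) = -24344/(-62) = -24344*(-1)/62 = -716*(-17/31) = 12172/31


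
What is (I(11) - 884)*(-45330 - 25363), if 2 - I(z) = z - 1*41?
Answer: 60230436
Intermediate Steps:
I(z) = 43 - z (I(z) = 2 - (z - 1*41) = 2 - (z - 41) = 2 - (-41 + z) = 2 + (41 - z) = 43 - z)
(I(11) - 884)*(-45330 - 25363) = ((43 - 1*11) - 884)*(-45330 - 25363) = ((43 - 11) - 884)*(-70693) = (32 - 884)*(-70693) = -852*(-70693) = 60230436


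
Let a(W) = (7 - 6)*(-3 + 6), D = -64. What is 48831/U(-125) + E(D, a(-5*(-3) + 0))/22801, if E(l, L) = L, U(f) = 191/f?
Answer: -139174453302/4354991 ≈ -31957.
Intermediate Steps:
a(W) = 3 (a(W) = 1*3 = 3)
48831/U(-125) + E(D, a(-5*(-3) + 0))/22801 = 48831/((191/(-125))) + 3/22801 = 48831/((191*(-1/125))) + 3*(1/22801) = 48831/(-191/125) + 3/22801 = 48831*(-125/191) + 3/22801 = -6103875/191 + 3/22801 = -139174453302/4354991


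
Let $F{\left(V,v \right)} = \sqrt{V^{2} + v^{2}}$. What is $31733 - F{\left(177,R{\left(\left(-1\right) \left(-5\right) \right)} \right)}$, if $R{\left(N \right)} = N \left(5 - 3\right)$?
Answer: $31733 - \sqrt{31429} \approx 31556.0$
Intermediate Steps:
$R{\left(N \right)} = 2 N$ ($R{\left(N \right)} = N 2 = 2 N$)
$31733 - F{\left(177,R{\left(\left(-1\right) \left(-5\right) \right)} \right)} = 31733 - \sqrt{177^{2} + \left(2 \left(\left(-1\right) \left(-5\right)\right)\right)^{2}} = 31733 - \sqrt{31329 + \left(2 \cdot 5\right)^{2}} = 31733 - \sqrt{31329 + 10^{2}} = 31733 - \sqrt{31329 + 100} = 31733 - \sqrt{31429}$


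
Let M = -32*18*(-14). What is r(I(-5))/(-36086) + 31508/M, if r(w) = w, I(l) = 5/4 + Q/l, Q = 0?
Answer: 142123451/36374688 ≈ 3.9072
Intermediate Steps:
I(l) = 5/4 (I(l) = 5/4 + 0/l = 5*(¼) + 0 = 5/4 + 0 = 5/4)
M = 8064 (M = -576*(-14) = 8064)
r(I(-5))/(-36086) + 31508/M = (5/4)/(-36086) + 31508/8064 = (5/4)*(-1/36086) + 31508*(1/8064) = -5/144344 + 7877/2016 = 142123451/36374688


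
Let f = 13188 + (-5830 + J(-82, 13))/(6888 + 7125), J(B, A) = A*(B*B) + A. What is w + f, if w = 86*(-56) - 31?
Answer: 116964028/14013 ≈ 8346.8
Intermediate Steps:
J(B, A) = A + A*B² (J(B, A) = A*B² + A = A + A*B²)
w = -4847 (w = -4816 - 31 = -4847)
f = 184885039/14013 (f = 13188 + (-5830 + 13*(1 + (-82)²))/(6888 + 7125) = 13188 + (-5830 + 13*(1 + 6724))/14013 = 13188 + (-5830 + 13*6725)*(1/14013) = 13188 + (-5830 + 87425)*(1/14013) = 13188 + 81595*(1/14013) = 13188 + 81595/14013 = 184885039/14013 ≈ 13194.)
w + f = -4847 + 184885039/14013 = 116964028/14013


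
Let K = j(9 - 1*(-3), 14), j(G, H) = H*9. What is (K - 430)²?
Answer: 92416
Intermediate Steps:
j(G, H) = 9*H
K = 126 (K = 9*14 = 126)
(K - 430)² = (126 - 430)² = (-304)² = 92416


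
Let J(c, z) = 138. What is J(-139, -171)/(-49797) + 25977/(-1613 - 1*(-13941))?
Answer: 430625135/204632472 ≈ 2.1044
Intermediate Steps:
J(-139, -171)/(-49797) + 25977/(-1613 - 1*(-13941)) = 138/(-49797) + 25977/(-1613 - 1*(-13941)) = 138*(-1/49797) + 25977/(-1613 + 13941) = -46/16599 + 25977/12328 = 430625135/204632472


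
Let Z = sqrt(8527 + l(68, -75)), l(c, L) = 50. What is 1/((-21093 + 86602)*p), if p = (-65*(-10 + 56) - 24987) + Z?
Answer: -27977/51274153191568 - 3*sqrt(953)/51274153191568 ≈ -5.4744e-10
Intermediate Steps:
Z = 3*sqrt(953) (Z = sqrt(8527 + 50) = sqrt(8577) = 3*sqrt(953) ≈ 92.612)
p = -27977 + 3*sqrt(953) (p = (-65*(-10 + 56) - 24987) + 3*sqrt(953) = (-65*46 - 24987) + 3*sqrt(953) = (-2990 - 24987) + 3*sqrt(953) = -27977 + 3*sqrt(953) ≈ -27884.)
1/((-21093 + 86602)*p) = 1/((-21093 + 86602)*(-27977 + 3*sqrt(953))) = 1/(65509*(-27977 + 3*sqrt(953)))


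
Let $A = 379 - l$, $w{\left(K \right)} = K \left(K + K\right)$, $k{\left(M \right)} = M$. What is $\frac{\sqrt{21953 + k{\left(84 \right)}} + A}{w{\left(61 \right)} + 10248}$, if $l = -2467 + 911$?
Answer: $\frac{387}{3538} + \frac{\sqrt{22037}}{17690} \approx 0.11778$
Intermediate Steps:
$l = -1556$
$w{\left(K \right)} = 2 K^{2}$ ($w{\left(K \right)} = K 2 K = 2 K^{2}$)
$A = 1935$ ($A = 379 - -1556 = 379 + 1556 = 1935$)
$\frac{\sqrt{21953 + k{\left(84 \right)}} + A}{w{\left(61 \right)} + 10248} = \frac{\sqrt{21953 + 84} + 1935}{2 \cdot 61^{2} + 10248} = \frac{\sqrt{22037} + 1935}{2 \cdot 3721 + 10248} = \frac{1935 + \sqrt{22037}}{7442 + 10248} = \frac{1935 + \sqrt{22037}}{17690} = \left(1935 + \sqrt{22037}\right) \frac{1}{17690} = \frac{387}{3538} + \frac{\sqrt{22037}}{17690}$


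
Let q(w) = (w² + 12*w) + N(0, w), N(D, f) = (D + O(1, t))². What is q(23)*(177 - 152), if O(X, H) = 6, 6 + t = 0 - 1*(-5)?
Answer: 21025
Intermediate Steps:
t = -1 (t = -6 + (0 - 1*(-5)) = -6 + (0 + 5) = -6 + 5 = -1)
N(D, f) = (6 + D)² (N(D, f) = (D + 6)² = (6 + D)²)
q(w) = 36 + w² + 12*w (q(w) = (w² + 12*w) + (6 + 0)² = (w² + 12*w) + 6² = (w² + 12*w) + 36 = 36 + w² + 12*w)
q(23)*(177 - 152) = (36 + 23² + 12*23)*(177 - 152) = (36 + 529 + 276)*25 = 841*25 = 21025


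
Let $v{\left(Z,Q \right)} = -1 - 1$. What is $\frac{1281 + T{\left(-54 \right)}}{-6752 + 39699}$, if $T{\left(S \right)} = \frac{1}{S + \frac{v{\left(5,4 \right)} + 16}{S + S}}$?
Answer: $\frac{3744309}{96304081} \approx 0.03888$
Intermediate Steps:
$v{\left(Z,Q \right)} = -2$ ($v{\left(Z,Q \right)} = -1 - 1 = -2$)
$T{\left(S \right)} = \frac{1}{S + \frac{7}{S}}$ ($T{\left(S \right)} = \frac{1}{S + \frac{-2 + 16}{S + S}} = \frac{1}{S + \frac{14}{2 S}} = \frac{1}{S + 14 \frac{1}{2 S}} = \frac{1}{S + \frac{7}{S}}$)
$\frac{1281 + T{\left(-54 \right)}}{-6752 + 39699} = \frac{1281 - \frac{54}{7 + \left(-54\right)^{2}}}{-6752 + 39699} = \frac{1281 - \frac{54}{7 + 2916}}{32947} = \left(1281 - \frac{54}{2923}\right) \frac{1}{32947} = \frac{3744309}{2923} \cdot \frac{1}{32947} = \frac{3744309}{96304081}$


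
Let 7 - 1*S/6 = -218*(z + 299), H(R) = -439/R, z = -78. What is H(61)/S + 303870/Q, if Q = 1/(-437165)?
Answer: -2342751146322520939/17635710 ≈ -1.3284e+11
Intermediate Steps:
S = 289110 (S = 42 - (-1308)*(-78 + 299) = 42 - (-1308)*221 = 42 - 6*(-48178) = 42 + 289068 = 289110)
Q = -1/437165 ≈ -2.2875e-6
H(61)/S + 303870/Q = -439/61/289110 + 303870/(-1/437165) = -439*1/61*(1/289110) + 303870*(-437165) = -439/61*1/289110 - 132841328550 = -439/17635710 - 132841328550 = -2342751146322520939/17635710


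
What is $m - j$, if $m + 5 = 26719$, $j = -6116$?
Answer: $32830$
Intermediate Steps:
$m = 26714$ ($m = -5 + 26719 = 26714$)
$m - j = 26714 - -6116 = 26714 + 6116 = 32830$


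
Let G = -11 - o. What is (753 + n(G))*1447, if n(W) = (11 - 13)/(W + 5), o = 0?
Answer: 3270220/3 ≈ 1.0901e+6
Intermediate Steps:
G = -11 (G = -11 - 1*0 = -11 + 0 = -11)
n(W) = -2/(5 + W)
(753 + n(G))*1447 = (753 - 2/(5 - 11))*1447 = (753 - 2/(-6))*1447 = (753 - 2*(-⅙))*1447 = (753 + ⅓)*1447 = (2260/3)*1447 = 3270220/3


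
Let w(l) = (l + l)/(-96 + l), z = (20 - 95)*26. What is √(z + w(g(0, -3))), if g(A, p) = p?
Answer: 2*I*√530871/33 ≈ 44.158*I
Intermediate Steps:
z = -1950 (z = -75*26 = -1950)
w(l) = 2*l/(-96 + l) (w(l) = (2*l)/(-96 + l) = 2*l/(-96 + l))
√(z + w(g(0, -3))) = √(-1950 + 2*(-3)/(-96 - 3)) = √(-1950 + 2*(-3)/(-99)) = √(-1950 + 2*(-3)*(-1/99)) = √(-1950 + 2/33) = √(-64348/33) = 2*I*√530871/33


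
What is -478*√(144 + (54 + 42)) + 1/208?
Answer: 1/208 - 1912*√15 ≈ -7405.1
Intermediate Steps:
-478*√(144 + (54 + 42)) + 1/208 = -478*√(144 + 96) + 1/208 = -1912*√15 + 1/208 = 1/208 - 1912*√15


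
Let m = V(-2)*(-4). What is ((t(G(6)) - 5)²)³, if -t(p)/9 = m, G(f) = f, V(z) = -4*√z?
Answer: -70684219826423 + 7415156486880*I*√2 ≈ -7.0684e+13 + 1.0487e+13*I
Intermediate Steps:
m = 16*I*√2 (m = -4*I*√2*(-4) = 16*I*√2 ≈ 22.627*I)
t(p) = -144*I*√2
((t(G(6)) - 5)²)³ = ((-144*I*√2 - 5)²)³ = ((-5 - 144*I*√2)²)³ = (-5 - 144*I*√2)⁶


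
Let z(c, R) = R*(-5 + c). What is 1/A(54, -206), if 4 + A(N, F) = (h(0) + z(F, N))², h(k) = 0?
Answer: 1/129823232 ≈ 7.7028e-9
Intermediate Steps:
A(N, F) = -4 + N²*(-5 + F)² (A(N, F) = -4 + (0 + N*(-5 + F))² = -4 + (N*(-5 + F))² = -4 + N²*(-5 + F)²)
1/A(54, -206) = 1/(-4 + 54²*(-5 - 206)²) = 1/(-4 + 2916*(-211)²) = 1/(-4 + 2916*44521) = 1/(-4 + 129823236) = 1/129823232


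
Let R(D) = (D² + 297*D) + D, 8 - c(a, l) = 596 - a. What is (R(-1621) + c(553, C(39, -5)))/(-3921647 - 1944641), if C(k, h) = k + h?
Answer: -536137/1466572 ≈ -0.36557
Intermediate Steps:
C(k, h) = h + k
c(a, l) = -588 + a (c(a, l) = 8 - (596 - a) = 8 + (-596 + a) = -588 + a)
R(D) = D² + 298*D
(R(-1621) + c(553, C(39, -5)))/(-3921647 - 1944641) = (-1621*(298 - 1621) + (-588 + 553))/(-3921647 - 1944641) = (-1621*(-1323) - 35)/(-5866288) = (2144583 - 35)*(-1/5866288) = 2144548*(-1/5866288) = -536137/1466572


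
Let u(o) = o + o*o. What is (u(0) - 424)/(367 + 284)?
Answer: -424/651 ≈ -0.65131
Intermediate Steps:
u(o) = o + o**2
(u(0) - 424)/(367 + 284) = (0*(1 + 0) - 424)/(367 + 284) = (0*1 - 424)/651 = (0 - 424)*(1/651) = -424*1/651 = -424/651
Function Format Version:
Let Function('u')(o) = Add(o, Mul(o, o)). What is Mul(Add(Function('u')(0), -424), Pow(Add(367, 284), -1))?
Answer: Rational(-424, 651) ≈ -0.65131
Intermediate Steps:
Function('u')(o) = Add(o, Pow(o, 2))
Mul(Add(Function('u')(0), -424), Pow(Add(367, 284), -1)) = Mul(Add(Mul(0, Add(1, 0)), -424), Pow(Add(367, 284), -1)) = Mul(Add(Mul(0, 1), -424), Pow(651, -1)) = Mul(Add(0, -424), Rational(1, 651)) = Mul(-424, Rational(1, 651)) = Rational(-424, 651)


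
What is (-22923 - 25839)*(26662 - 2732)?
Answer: -1166874660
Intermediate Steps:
(-22923 - 25839)*(26662 - 2732) = -48762*23930 = -1166874660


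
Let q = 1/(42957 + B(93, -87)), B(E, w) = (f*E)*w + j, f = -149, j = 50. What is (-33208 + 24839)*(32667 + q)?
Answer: -341345612321987/1248566 ≈ -2.7339e+8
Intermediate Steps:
B(E, w) = 50 - 149*E*w (B(E, w) = (-149*E)*w + 50 = -149*E*w + 50 = 50 - 149*E*w)
q = 1/1248566 (q = 1/(42957 + (50 - 149*93*(-87))) = 1/(42957 + (50 + 1205559)) = 1/(42957 + 1205609) = 1/1248566 ≈ 8.0092e-7)
(-33208 + 24839)*(32667 + q) = (-33208 + 24839)*(32667 + 1/1248566) = -8369*40786905523/1248566 = -341345612321987/1248566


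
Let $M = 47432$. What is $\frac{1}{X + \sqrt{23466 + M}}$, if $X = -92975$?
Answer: $- \frac{92975}{8644279727} - \frac{\sqrt{70898}}{8644279727} \approx -1.0786 \cdot 10^{-5}$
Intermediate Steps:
$\frac{1}{X + \sqrt{23466 + M}} = \frac{1}{-92975 + \sqrt{23466 + 47432}} = \frac{1}{-92975 + \sqrt{70898}}$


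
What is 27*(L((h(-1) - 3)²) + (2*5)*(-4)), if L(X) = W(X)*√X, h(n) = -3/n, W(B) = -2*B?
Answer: -1080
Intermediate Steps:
L(X) = -2*X^(3/2) (L(X) = (-2*X)*√X = -2*X^(3/2))
27*(L((h(-1) - 3)²) + (2*5)*(-4)) = 27*(-2*((-3/(-1) - 3)²)^(3/2) + (2*5)*(-4)) = 27*(-2*((-3*(-1) - 3)²)^(3/2) + 10*(-4)) = 27*(-2*((3 - 3)²)^(3/2) - 40) = 27*(-2*(0²)^(3/2) - 40) = 27*(-2*0^(3/2) - 40) = 27*(-2*0 - 40) = 27*(0 - 40) = 27*(-40) = -1080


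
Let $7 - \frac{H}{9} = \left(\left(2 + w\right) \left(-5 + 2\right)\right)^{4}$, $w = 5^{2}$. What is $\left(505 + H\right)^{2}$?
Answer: $150094195187646241$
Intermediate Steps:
$w = 25$
$H = -387420426$ ($H = 63 - 9 \left(\left(2 + 25\right) \left(-5 + 2\right)\right)^{4} = 63 - 9 \left(27 \left(-3\right)\right)^{4} = 63 - 9 \left(-81\right)^{4} = 63 - 387420489 = -387420426$)
$\left(505 + H\right)^{2} = \left(505 - 387420426\right)^{2} = \left(-387419921\right)^{2} = 150094195187646241$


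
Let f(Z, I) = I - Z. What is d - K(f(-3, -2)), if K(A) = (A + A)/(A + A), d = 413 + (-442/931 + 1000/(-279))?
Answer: 105962270/259749 ≈ 407.94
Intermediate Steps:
d = 106222019/259749 (d = 413 + (-442*1/931 + 1000*(-1/279)) = 413 + (-442/931 - 1000/279) = 413 - 1054318/259749 = 106222019/259749 ≈ 408.94)
K(A) = 1 (K(A) = (2*A)/((2*A)) = (2*A)*(1/(2*A)) = 1)
d - K(f(-3, -2)) = 106222019/259749 - 1*1 = 106222019/259749 - 1 = 105962270/259749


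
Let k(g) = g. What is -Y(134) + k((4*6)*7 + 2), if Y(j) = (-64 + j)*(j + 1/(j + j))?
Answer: -1234175/134 ≈ -9210.3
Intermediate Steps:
Y(j) = (-64 + j)*(j + 1/(2*j))
-Y(134) + k((4*6)*7 + 2) = -(½ + 134² - 64*134 - 32/134) + ((4*6)*7 + 2) = -(½ + 17956 - 8576 - 32*1/134) + (24*7 + 2) = -(½ + 17956 - 8576 - 16/67) + (168 + 2) = -1*1256955/134 + 170 = -1256955/134 + 170 = -1234175/134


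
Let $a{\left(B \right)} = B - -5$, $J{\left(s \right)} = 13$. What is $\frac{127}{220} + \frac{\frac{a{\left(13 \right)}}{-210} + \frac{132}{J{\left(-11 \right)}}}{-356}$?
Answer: $\frac{489091}{890890} \approx 0.54899$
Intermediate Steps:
$a{\left(B \right)} = 5 + B$ ($a{\left(B \right)} = B + 5 = 5 + B$)
$\frac{127}{220} + \frac{\frac{a{\left(13 \right)}}{-210} + \frac{132}{J{\left(-11 \right)}}}{-356} = \frac{127}{220} + \frac{\frac{5 + 13}{-210} + \frac{132}{13}}{-356} = 127 \cdot \frac{1}{220} + \left(18 \left(- \frac{1}{210}\right) + 132 \cdot \frac{1}{13}\right) \left(- \frac{1}{356}\right) = \frac{127}{220} + \left(- \frac{3}{35} + \frac{132}{13}\right) \left(- \frac{1}{356}\right) = \frac{127}{220} + \frac{4581}{455} \left(- \frac{1}{356}\right) = \frac{127}{220} - \frac{4581}{161980} = \frac{489091}{890890}$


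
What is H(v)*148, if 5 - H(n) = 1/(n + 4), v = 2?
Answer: 2146/3 ≈ 715.33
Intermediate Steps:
H(n) = 5 - 1/(4 + n) (H(n) = 5 - 1/(n + 4) = 5 - 1/(4 + n))
H(v)*148 = ((19 + 5*2)/(4 + 2))*148 = ((19 + 10)/6)*148 = ((⅙)*29)*148 = (29/6)*148 = 2146/3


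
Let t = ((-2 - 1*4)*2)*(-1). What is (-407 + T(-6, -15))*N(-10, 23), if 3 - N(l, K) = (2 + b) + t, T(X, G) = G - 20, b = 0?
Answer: 4862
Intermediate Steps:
t = 12 (t = ((-2 - 4)*2)*(-1) = -6*2*(-1) = -12*(-1) = 12)
T(X, G) = -20 + G
N(l, K) = -11 (N(l, K) = 3 - ((2 + 0) + 12) = 3 - (2 + 12) = 3 - 1*14 = 3 - 14 = -11)
(-407 + T(-6, -15))*N(-10, 23) = (-407 + (-20 - 15))*(-11) = (-407 - 35)*(-11) = -442*(-11) = 4862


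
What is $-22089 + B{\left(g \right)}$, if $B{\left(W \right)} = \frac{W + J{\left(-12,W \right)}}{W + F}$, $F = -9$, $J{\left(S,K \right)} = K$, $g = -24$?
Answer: $- \frac{242963}{11} \approx -22088.0$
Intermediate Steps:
$B{\left(W \right)} = \frac{2 W}{-9 + W}$ ($B{\left(W \right)} = \frac{W + W}{W - 9} = \frac{2 W}{-9 + W}$)
$-22089 + B{\left(g \right)} = -22089 + 2 \left(-24\right) \frac{1}{-9 - 24} = -22089 + 2 \left(-24\right) \frac{1}{-33} = -22089 + 2 \left(-24\right) \left(- \frac{1}{33}\right) = -22089 + \frac{16}{11} = - \frac{242963}{11}$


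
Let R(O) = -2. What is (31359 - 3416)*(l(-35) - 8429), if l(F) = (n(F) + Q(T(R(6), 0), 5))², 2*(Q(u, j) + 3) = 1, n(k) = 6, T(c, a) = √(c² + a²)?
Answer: -940756981/4 ≈ -2.3519e+8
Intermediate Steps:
T(c, a) = √(a² + c²)
Q(u, j) = -5/2 (Q(u, j) = -3 + (½)*1 = -3 + ½ = -5/2)
l(F) = 49/4 (l(F) = (6 - 5/2)² = (7/2)² = 49/4)
(31359 - 3416)*(l(-35) - 8429) = (31359 - 3416)*(49/4 - 8429) = 27943*(-33667/4) = -940756981/4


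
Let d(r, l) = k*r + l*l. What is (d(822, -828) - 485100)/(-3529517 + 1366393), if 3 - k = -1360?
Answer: -660435/1081562 ≈ -0.61063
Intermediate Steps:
k = 1363 (k = 3 - 1*(-1360) = 3 + 1360 = 1363)
d(r, l) = l² + 1363*r (d(r, l) = 1363*r + l*l = 1363*r + l² = l² + 1363*r)
(d(822, -828) - 485100)/(-3529517 + 1366393) = (((-828)² + 1363*822) - 485100)/(-3529517 + 1366393) = ((685584 + 1120386) - 485100)/(-2163124) = (1805970 - 485100)*(-1/2163124) = 1320870*(-1/2163124) = -660435/1081562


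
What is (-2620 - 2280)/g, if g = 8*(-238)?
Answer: 175/68 ≈ 2.5735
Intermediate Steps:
g = -1904
(-2620 - 2280)/g = (-2620 - 2280)/(-1904) = -4900*(-1/1904) = 175/68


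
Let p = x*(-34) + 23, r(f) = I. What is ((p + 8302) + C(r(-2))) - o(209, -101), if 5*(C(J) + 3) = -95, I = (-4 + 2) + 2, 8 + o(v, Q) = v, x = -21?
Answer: 8816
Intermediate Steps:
o(v, Q) = -8 + v
I = 0 (I = -2 + 2 = 0)
r(f) = 0
C(J) = -22 (C(J) = -3 + (⅕)*(-95) = -3 - 19 = -22)
p = 737 (p = -21*(-34) + 23 = 714 + 23 = 737)
((p + 8302) + C(r(-2))) - o(209, -101) = ((737 + 8302) - 22) - (-8 + 209) = (9039 - 22) - 1*201 = 9017 - 201 = 8816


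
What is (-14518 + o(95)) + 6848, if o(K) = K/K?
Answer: -7669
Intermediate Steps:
o(K) = 1
(-14518 + o(95)) + 6848 = (-14518 + 1) + 6848 = -14517 + 6848 = -7669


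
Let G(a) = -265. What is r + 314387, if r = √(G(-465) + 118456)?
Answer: 314387 + √118191 ≈ 3.1473e+5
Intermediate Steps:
r = √118191 (r = √(-265 + 118456) = √118191 ≈ 343.79)
r + 314387 = √118191 + 314387 = 314387 + √118191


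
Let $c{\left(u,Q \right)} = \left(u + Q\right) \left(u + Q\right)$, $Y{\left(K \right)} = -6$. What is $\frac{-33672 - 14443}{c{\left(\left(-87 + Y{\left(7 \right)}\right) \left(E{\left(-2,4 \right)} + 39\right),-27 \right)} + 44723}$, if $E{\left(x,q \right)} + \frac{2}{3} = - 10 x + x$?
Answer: $- \frac{48115}{27775479} \approx -0.0017323$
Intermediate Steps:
$E{\left(x,q \right)} = - \frac{2}{3} - 9 x$ ($E{\left(x,q \right)} = - \frac{2}{3} + \left(- 10 x + x\right) = - \frac{2}{3} - 9 x$)
$c{\left(u,Q \right)} = \left(Q + u\right)^{2}$ ($c{\left(u,Q \right)} = \left(Q + u\right) \left(Q + u\right) = \left(Q + u\right)^{2}$)
$\frac{-33672 - 14443}{c{\left(\left(-87 + Y{\left(7 \right)}\right) \left(E{\left(-2,4 \right)} + 39\right),-27 \right)} + 44723} = \frac{-33672 - 14443}{\left(-27 + \left(-87 - 6\right) \left(\left(- \frac{2}{3} - -18\right) + 39\right)\right)^{2} + 44723} = - \frac{48115}{\left(-27 - 93 \left(\left(- \frac{2}{3} + 18\right) + 39\right)\right)^{2} + 44723} = - \frac{48115}{\left(-27 - 93 \left(\frac{52}{3} + 39\right)\right)^{2} + 44723} = - \frac{48115}{\left(-27 - 5239\right)^{2} + 44723} = - \frac{48115}{\left(-5266\right)^{2} + 44723} = - \frac{48115}{27730756 + 44723} = - \frac{48115}{27775479}$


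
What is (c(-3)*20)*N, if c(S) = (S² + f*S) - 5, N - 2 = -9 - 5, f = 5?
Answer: 2640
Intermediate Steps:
N = -12 (N = 2 + (-9 - 5) = 2 - 14 = -12)
c(S) = -5 + S² + 5*S (c(S) = (S² + 5*S) - 5 = -5 + S² + 5*S)
(c(-3)*20)*N = ((-5 + (-3)² + 5*(-3))*20)*(-12) = ((-5 + 9 - 15)*20)*(-12) = -11*20*(-12) = -220*(-12) = 2640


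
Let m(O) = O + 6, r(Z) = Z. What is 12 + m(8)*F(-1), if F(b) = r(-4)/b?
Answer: 68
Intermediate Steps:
m(O) = 6 + O
F(b) = -4/b
12 + m(8)*F(-1) = 12 + (6 + 8)*(-4/(-1)) = 12 + 14*(-4*(-1)) = 12 + 14*4 = 12 + 56 = 68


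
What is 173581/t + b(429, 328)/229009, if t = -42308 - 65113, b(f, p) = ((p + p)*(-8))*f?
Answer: -25599853751/2236397799 ≈ -11.447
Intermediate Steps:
b(f, p) = -16*f*p (b(f, p) = ((2*p)*(-8))*f = (-16*p)*f = -16*f*p)
t = -107421
173581/t + b(429, 328)/229009 = 173581/(-107421) - 16*429*328/229009 = 173581*(-1/107421) - 2251392*1/229009 = -173581/107421 - 204672/20819 = -25599853751/2236397799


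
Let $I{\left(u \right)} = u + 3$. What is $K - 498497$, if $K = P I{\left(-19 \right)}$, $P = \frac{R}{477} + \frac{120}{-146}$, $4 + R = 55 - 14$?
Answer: $- \frac{17357749333}{34821} \approx -4.9849 \cdot 10^{5}$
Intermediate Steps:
$R = 37$ ($R = -4 + \left(55 - 14\right) = -4 + 41 = 37$)
$I{\left(u \right)} = 3 + u$
$P = - \frac{25919}{34821}$ ($P = \frac{37}{477} + \frac{120}{-146} = 37 \cdot \frac{1}{477} + 120 \left(- \frac{1}{146}\right) = \frac{37}{477} - \frac{60}{73} = - \frac{25919}{34821} \approx -0.74435$)
$K = \frac{414704}{34821}$ ($K = - \frac{25919 \left(3 - 19\right)}{34821} = \left(- \frac{25919}{34821}\right) \left(-16\right) = \frac{414704}{34821} \approx 11.91$)
$K - 498497 = \frac{414704}{34821} - 498497 = - \frac{17357749333}{34821}$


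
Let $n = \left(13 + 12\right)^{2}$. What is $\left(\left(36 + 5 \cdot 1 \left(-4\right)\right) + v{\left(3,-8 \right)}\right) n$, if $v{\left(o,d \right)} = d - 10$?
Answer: $-1250$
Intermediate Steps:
$n = 625$ ($n = 25^{2} = 625$)
$v{\left(o,d \right)} = -10 + d$
$\left(\left(36 + 5 \cdot 1 \left(-4\right)\right) + v{\left(3,-8 \right)}\right) n = \left(\left(36 + 5 \cdot 1 \left(-4\right)\right) - 18\right) 625 = \left(\left(36 + 5 \left(-4\right)\right) - 18\right) 625 = \left(\left(36 - 20\right) - 18\right) 625 = \left(16 - 18\right) 625 = \left(-2\right) 625 = -1250$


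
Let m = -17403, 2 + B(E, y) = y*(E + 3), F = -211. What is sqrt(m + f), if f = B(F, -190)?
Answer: sqrt(22115) ≈ 148.71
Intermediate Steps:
B(E, y) = -2 + y*(3 + E) (B(E, y) = -2 + y*(E + 3) = -2 + y*(3 + E))
f = 39518 (f = -2 + 3*(-190) - 211*(-190) = -2 - 570 + 40090 = 39518)
sqrt(m + f) = sqrt(-17403 + 39518) = sqrt(22115)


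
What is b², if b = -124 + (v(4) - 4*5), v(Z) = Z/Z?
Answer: 20449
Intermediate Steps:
v(Z) = 1
b = -143 (b = -124 + (1 - 4*5) = -124 + (1 - 20) = -124 - 19 = -143)
b² = (-143)² = 20449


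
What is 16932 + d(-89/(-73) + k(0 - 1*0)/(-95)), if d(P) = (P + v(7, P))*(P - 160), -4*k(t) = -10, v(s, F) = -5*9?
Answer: 183826794483/7695076 ≈ 23889.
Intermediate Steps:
v(s, F) = -45
k(t) = 5/2 (k(t) = -1/4*(-10) = 5/2)
d(P) = (-160 + P)*(-45 + P) (d(P) = (P - 45)*(P - 160) = (-45 + P)*(-160 + P) = (-160 + P)*(-45 + P))
16932 + d(-89/(-73) + k(0 - 1*0)/(-95)) = 16932 + (7200 + (-89/(-73) + (5/2)/(-95))**2 - 205*(-89/(-73) + (5/2)/(-95))) = 16932 + (7200 + (-89*(-1/73) + (5/2)*(-1/95))**2 - 205*(-89*(-1/73) + (5/2)*(-1/95))) = 16932 + (7200 + (89/73 - 1/38)**2 - 205*(89/73 - 1/38)) = 16932 + (7200 + (3309/2774)**2 - 205*3309/2774) = 16932 + (7200 + 10949481/7695076 - 678345/2774) = 16932 + 53533767651/7695076 = 183826794483/7695076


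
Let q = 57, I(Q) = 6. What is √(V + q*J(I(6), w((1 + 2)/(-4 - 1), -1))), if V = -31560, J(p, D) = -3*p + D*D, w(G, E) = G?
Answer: I*√814137/5 ≈ 180.46*I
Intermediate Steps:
J(p, D) = D² - 3*p (J(p, D) = -3*p + D² = D² - 3*p)
√(V + q*J(I(6), w((1 + 2)/(-4 - 1), -1))) = √(-31560 + 57*(((1 + 2)/(-4 - 1))² - 3*6)) = √(-31560 + 57*((3/(-5))² - 18)) = √(-31560 + 57*((3*(-⅕))² - 18)) = √(-31560 + 57*((-⅗)² - 18)) = √(-31560 + 57*(9/25 - 18)) = √(-31560 + 57*(-441/25)) = √(-31560 - 25137/25) = √(-814137/25) = I*√814137/5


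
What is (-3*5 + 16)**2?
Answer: 1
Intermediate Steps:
(-3*5 + 16)**2 = (-15 + 16)**2 = 1**2 = 1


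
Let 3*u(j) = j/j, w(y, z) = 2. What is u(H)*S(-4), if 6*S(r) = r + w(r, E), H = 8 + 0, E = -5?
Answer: -⅑ ≈ -0.11111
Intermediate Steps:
H = 8
S(r) = ⅓ + r/6 (S(r) = (r + 2)/6 = (2 + r)/6 = ⅓ + r/6)
u(j) = ⅓ (u(j) = (j/j)/3 = (⅓)*1 = ⅓)
u(H)*S(-4) = (⅓ + (⅙)*(-4))/3 = (⅓ - ⅔)/3 = (⅓)*(-⅓) = -⅑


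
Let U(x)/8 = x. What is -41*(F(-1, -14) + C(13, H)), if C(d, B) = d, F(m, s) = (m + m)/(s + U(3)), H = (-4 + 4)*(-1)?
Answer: -2624/5 ≈ -524.80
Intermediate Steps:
U(x) = 8*x
H = 0 (H = 0*(-1) = 0)
F(m, s) = 2*m/(24 + s) (F(m, s) = (m + m)/(s + 8*3) = (2*m)/(s + 24) = (2*m)/(24 + s) = 2*m/(24 + s))
-41*(F(-1, -14) + C(13, H)) = -41*(2*(-1)/(24 - 14) + 13) = -41*(2*(-1)/10 + 13) = -41*(2*(-1)*(1/10) + 13) = -41*(-1/5 + 13) = -41*64/5 = -2624/5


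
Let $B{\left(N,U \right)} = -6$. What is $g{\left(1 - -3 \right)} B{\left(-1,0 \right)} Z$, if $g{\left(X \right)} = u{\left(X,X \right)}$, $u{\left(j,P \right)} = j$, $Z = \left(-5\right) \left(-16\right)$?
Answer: $-1920$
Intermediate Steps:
$Z = 80$
$g{\left(X \right)} = X$
$g{\left(1 - -3 \right)} B{\left(-1,0 \right)} Z = \left(1 - -3\right) \left(-6\right) 80 = \left(1 + 3\right) \left(-6\right) 80 = 4 \left(-6\right) 80 = \left(-24\right) 80 = -1920$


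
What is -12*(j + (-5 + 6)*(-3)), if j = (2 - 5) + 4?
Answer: 24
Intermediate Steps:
j = 1 (j = -3 + 4 = 1)
-12*(j + (-5 + 6)*(-3)) = -12*(1 + (-5 + 6)*(-3)) = -12*(1 + 1*(-3)) = -12*(1 - 3) = -12*(-2) = 24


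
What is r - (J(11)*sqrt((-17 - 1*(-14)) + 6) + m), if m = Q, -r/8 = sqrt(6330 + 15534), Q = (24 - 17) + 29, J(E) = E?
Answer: -36 - 16*sqrt(5466) - 11*sqrt(3) ≈ -1238.0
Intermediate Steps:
Q = 36 (Q = 7 + 29 = 36)
r = -16*sqrt(5466) (r = -8*sqrt(6330 + 15534) = -16*sqrt(5466) ≈ -1182.9)
m = 36
r - (J(11)*sqrt((-17 - 1*(-14)) + 6) + m) = -16*sqrt(5466) - (11*sqrt((-17 - 1*(-14)) + 6) + 36) = -16*sqrt(5466) - (11*sqrt((-17 + 14) + 6) + 36) = -16*sqrt(5466) - (11*sqrt(-3 + 6) + 36) = -16*sqrt(5466) - (11*sqrt(3) + 36) = -16*sqrt(5466) - (36 + 11*sqrt(3)) = -16*sqrt(5466) + (-36 - 11*sqrt(3)) = -36 - 16*sqrt(5466) - 11*sqrt(3)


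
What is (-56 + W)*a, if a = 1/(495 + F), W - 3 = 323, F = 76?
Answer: 270/571 ≈ 0.47285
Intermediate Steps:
W = 326 (W = 3 + 323 = 326)
a = 1/571 (a = 1/(495 + 76) = 1/571 ≈ 0.0017513)
(-56 + W)*a = (-56 + 326)*(1/571) = 270*(1/571) = 270/571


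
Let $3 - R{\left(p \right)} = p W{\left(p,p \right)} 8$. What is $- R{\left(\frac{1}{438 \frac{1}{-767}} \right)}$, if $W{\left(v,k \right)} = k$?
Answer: $\frac{1032695}{47961} \approx 21.532$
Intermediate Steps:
$R{\left(p \right)} = 3 - 8 p^{2}$ ($R{\left(p \right)} = 3 - p p 8 = 3 - p^{2} \cdot 8 = 3 - 8 p^{2}$)
$- R{\left(\frac{1}{438 \frac{1}{-767}} \right)} = - (3 - 8 \left(\frac{1}{438 \frac{1}{-767}}\right)^{2}) = - (3 - 8 \left(\frac{1}{438 \left(- \frac{1}{767}\right)}\right)^{2}) = - (3 - 8 \left(\frac{1}{- \frac{438}{767}}\right)^{2}) = - (3 - 8 \left(- \frac{767}{438}\right)^{2}) = - (3 - \frac{1176578}{47961}) = \left(-1\right) \left(- \frac{1032695}{47961}\right) = \frac{1032695}{47961}$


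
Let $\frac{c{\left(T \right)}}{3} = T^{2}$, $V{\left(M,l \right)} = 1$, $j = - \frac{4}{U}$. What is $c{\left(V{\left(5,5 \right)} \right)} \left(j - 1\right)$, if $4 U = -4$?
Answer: $9$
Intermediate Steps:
$U = -1$ ($U = \frac{1}{4} \left(-4\right) = -1$)
$j = 4$ ($j = - \frac{4}{-1} = \left(-4\right) \left(-1\right) = 4$)
$c{\left(T \right)} = 3 T^{2}$
$c{\left(V{\left(5,5 \right)} \right)} \left(j - 1\right) = 3 \cdot 1^{2} \left(4 - 1\right) = 3 \cdot 1 \cdot 3 = 3 \cdot 3 = 9$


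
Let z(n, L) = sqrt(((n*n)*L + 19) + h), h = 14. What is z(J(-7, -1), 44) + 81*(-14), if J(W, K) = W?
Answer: -1134 + sqrt(2189) ≈ -1087.2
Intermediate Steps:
z(n, L) = sqrt(33 + L*n**2) (z(n, L) = sqrt(((n*n)*L + 19) + 14) = sqrt((n**2*L + 19) + 14) = sqrt((L*n**2 + 19) + 14) = sqrt((19 + L*n**2) + 14) = sqrt(33 + L*n**2))
z(J(-7, -1), 44) + 81*(-14) = sqrt(33 + 44*(-7)**2) + 81*(-14) = sqrt(33 + 44*49) - 1134 = sqrt(33 + 2156) - 1134 = sqrt(2189) - 1134 = -1134 + sqrt(2189)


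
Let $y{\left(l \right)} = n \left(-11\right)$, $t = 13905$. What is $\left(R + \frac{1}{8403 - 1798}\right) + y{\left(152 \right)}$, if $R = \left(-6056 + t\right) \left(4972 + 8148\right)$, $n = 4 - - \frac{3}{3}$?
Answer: $\frac{680175139126}{6605} \approx 1.0298 \cdot 10^{8}$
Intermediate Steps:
$n = 5$ ($n = 4 - \left(-3\right) \frac{1}{3} = 4 - -1 = 4 + 1 = 5$)
$y{\left(l \right)} = -55$ ($y{\left(l \right)} = 5 \left(-11\right) = -55$)
$R = 102978880$ ($R = \left(-6056 + 13905\right) \left(4972 + 8148\right) = 7849 \cdot 13120 = 102978880$)
$\left(R + \frac{1}{8403 - 1798}\right) + y{\left(152 \right)} = \left(102978880 + \frac{1}{8403 - 1798}\right) - 55 = \left(102978880 + \frac{1}{6605}\right) - 55 = \frac{680175502401}{6605} - 55 = \frac{680175139126}{6605}$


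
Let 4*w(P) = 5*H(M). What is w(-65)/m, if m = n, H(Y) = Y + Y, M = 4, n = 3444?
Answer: 5/1722 ≈ 0.0029036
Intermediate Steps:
H(Y) = 2*Y
m = 3444
w(P) = 10 (w(P) = (5*(2*4))/4 = (5*8)/4 = (1/4)*40 = 10)
w(-65)/m = 10/3444 = 10*(1/3444) = 5/1722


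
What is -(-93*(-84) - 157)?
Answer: -7655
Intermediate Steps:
-(-93*(-84) - 157) = -(7812 - 157) = -1*7655 = -7655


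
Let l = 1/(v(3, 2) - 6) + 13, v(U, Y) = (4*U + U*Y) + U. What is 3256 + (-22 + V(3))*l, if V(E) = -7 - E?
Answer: 42568/15 ≈ 2837.9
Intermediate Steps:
v(U, Y) = 5*U + U*Y
l = 196/15 (l = 1/(3*(5 + 2) - 6) + 13 = 1/(3*7 - 6) + 13 = 1/(21 - 6) + 13 = 1/15 + 13 = 196/15 ≈ 13.067)
3256 + (-22 + V(3))*l = 3256 + (-22 + (-7 - 1*3))*(196/15) = 3256 + (-22 + (-7 - 3))*(196/15) = 3256 + (-22 - 10)*(196/15) = 3256 - 32*196/15 = 3256 - 6272/15 = 42568/15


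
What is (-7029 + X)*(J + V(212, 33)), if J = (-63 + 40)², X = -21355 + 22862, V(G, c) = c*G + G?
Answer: -42723714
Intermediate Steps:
V(G, c) = G + G*c (V(G, c) = G*c + G = G + G*c)
X = 1507
J = 529 (J = (-23)² = 529)
(-7029 + X)*(J + V(212, 33)) = (-7029 + 1507)*(529 + 212*(1 + 33)) = -5522*(529 + 212*34) = -5522*(529 + 7208) = -5522*7737 = -42723714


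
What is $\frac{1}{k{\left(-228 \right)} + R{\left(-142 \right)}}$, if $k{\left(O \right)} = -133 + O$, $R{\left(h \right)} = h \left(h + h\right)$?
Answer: $\frac{1}{39967} \approx 2.5021 \cdot 10^{-5}$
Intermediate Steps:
$R{\left(h \right)} = 2 h^{2}$ ($R{\left(h \right)} = h 2 h = 2 h^{2}$)
$\frac{1}{k{\left(-228 \right)} + R{\left(-142 \right)}} = \frac{1}{\left(-133 - 228\right) + 2 \left(-142\right)^{2}} = \frac{1}{-361 + 2 \cdot 20164} = \frac{1}{-361 + 40328} = \frac{1}{39967}$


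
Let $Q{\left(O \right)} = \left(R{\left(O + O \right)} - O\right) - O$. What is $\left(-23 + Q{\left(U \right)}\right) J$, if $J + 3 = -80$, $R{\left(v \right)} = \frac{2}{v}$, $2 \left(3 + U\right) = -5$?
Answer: $\frac{11122}{11} \approx 1011.1$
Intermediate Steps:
$U = - \frac{11}{2}$ ($U = -3 + \frac{1}{2} \left(-5\right) = -3 - \frac{5}{2} = - \frac{11}{2} \approx -5.5$)
$J = -83$ ($J = -3 - 80 = -83$)
$Q{\left(O \right)} = \frac{1}{O} - 2 O$ ($Q{\left(O \right)} = \left(\frac{2}{O + O} - O\right) - O = \left(\frac{2}{2 O} - O\right) - O = \left(2 \frac{1}{2 O} - O\right) - O = \left(\frac{1}{O} - O\right) - O = \frac{1}{O} - 2 O$)
$\left(-23 + Q{\left(U \right)}\right) J = \left(-23 + \left(\frac{1}{- \frac{11}{2}} - -11\right)\right) \left(-83\right) = \left(-23 + \left(- \frac{2}{11} + 11\right)\right) \left(-83\right) = \left(-23 + \frac{119}{11}\right) \left(-83\right) = \left(- \frac{134}{11}\right) \left(-83\right) = \frac{11122}{11}$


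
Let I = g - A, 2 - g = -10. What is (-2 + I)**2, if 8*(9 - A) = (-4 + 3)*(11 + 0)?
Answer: 9/64 ≈ 0.14063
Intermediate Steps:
g = 12 (g = 2 - 1*(-10) = 2 + 10 = 12)
A = 83/8 (A = 9 - (-4 + 3)*(11 + 0)/8 = 9 - (-1)*11/8 = 9 - 1/8*(-11) = 9 + 11/8 = 83/8 ≈ 10.375)
I = 13/8 (I = 12 - 1*83/8 = 12 - 83/8 = 13/8 ≈ 1.6250)
(-2 + I)**2 = (-2 + 13/8)**2 = (-3/8)**2 = 9/64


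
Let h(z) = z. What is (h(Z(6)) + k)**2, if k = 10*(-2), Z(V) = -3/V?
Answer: 1681/4 ≈ 420.25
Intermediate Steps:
k = -20
(h(Z(6)) + k)**2 = (-3/6 - 20)**2 = (-3*1/6 - 20)**2 = (-1/2 - 20)**2 = (-41/2)**2 = 1681/4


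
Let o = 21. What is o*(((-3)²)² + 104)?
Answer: 3885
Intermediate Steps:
o*(((-3)²)² + 104) = 21*(((-3)²)² + 104) = 21*(9² + 104) = 21*(81 + 104) = 21*185 = 3885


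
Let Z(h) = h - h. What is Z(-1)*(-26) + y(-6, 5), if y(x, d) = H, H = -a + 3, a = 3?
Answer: 0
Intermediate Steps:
Z(h) = 0
H = 0 (H = -1*3 + 3 = -3 + 3 = 0)
y(x, d) = 0
Z(-1)*(-26) + y(-6, 5) = 0*(-26) + 0 = 0 + 0 = 0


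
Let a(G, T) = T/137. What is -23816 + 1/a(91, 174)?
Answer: -4143847/174 ≈ -23815.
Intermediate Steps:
a(G, T) = T/137 (a(G, T) = T*(1/137) = T/137)
-23816 + 1/a(91, 174) = -23816 + 1/((1/137)*174) = -23816 + 1/(174/137) = -23816 + 137/174 = -4143847/174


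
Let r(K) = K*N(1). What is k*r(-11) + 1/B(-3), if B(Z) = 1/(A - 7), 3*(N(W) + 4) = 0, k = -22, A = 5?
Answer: -970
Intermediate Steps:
N(W) = -4 (N(W) = -4 + (⅓)*0 = -4 + 0 = -4)
B(Z) = -½ (B(Z) = 1/(5 - 7) = 1/(-2) = -½)
r(K) = -4*K (r(K) = K*(-4) = -4*K)
k*r(-11) + 1/B(-3) = -(-88)*(-11) + 1/(-½) = -22*44 - 2 = -968 - 2 = -970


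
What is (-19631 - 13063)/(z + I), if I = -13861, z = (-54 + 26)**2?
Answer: 10898/4359 ≈ 2.5001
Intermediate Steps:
z = 784 (z = (-28)**2 = 784)
(-19631 - 13063)/(z + I) = (-19631 - 13063)/(784 - 13861) = -32694/(-13077) = -32694*(-1/13077) = 10898/4359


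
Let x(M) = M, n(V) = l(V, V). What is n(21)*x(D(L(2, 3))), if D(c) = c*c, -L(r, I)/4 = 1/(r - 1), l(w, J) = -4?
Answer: -64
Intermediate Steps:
L(r, I) = -4/(-1 + r) (L(r, I) = -4/(r - 1) = -4/(-1 + r))
n(V) = -4
D(c) = c²
n(21)*x(D(L(2, 3))) = -4*16/(-1 + 2)² = -4*(-4/1)² = -4*(-4*1)² = -4*(-4)² = -4*16 = -64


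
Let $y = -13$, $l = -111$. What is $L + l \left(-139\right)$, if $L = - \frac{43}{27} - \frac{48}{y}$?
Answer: $\frac{5416316}{351} \approx 15431.0$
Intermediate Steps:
$L = \frac{737}{351}$ ($L = - \frac{43}{27} - \frac{48}{-13} = \left(-43\right) \frac{1}{27} - - \frac{48}{13} = - \frac{43}{27} + \frac{48}{13} = \frac{737}{351} \approx 2.0997$)
$L + l \left(-139\right) = \frac{737}{351} - -15429 = \frac{737}{351} + 15429 = \frac{5416316}{351}$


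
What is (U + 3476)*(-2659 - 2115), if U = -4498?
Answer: 4879028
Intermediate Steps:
(U + 3476)*(-2659 - 2115) = (-4498 + 3476)*(-2659 - 2115) = -1022*(-4774) = 4879028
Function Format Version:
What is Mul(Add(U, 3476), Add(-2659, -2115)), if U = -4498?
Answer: 4879028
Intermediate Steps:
Mul(Add(U, 3476), Add(-2659, -2115)) = Mul(Add(-4498, 3476), Add(-2659, -2115)) = Mul(-1022, -4774) = 4879028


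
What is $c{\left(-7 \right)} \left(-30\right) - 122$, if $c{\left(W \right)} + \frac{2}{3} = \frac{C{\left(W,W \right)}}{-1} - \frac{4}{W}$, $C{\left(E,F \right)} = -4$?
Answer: $- \frac{1674}{7} \approx -239.14$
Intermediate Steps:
$c{\left(W \right)} = \frac{10}{3} - \frac{4}{W}$ ($c{\left(W \right)} = - \frac{2}{3} - \left(-4 + \frac{4}{W}\right) = - \frac{2}{3} + \left(4 - \frac{4}{W}\right) = \frac{10}{3} - \frac{4}{W}$)
$c{\left(-7 \right)} \left(-30\right) - 122 = \left(\frac{10}{3} - \frac{4}{-7}\right) \left(-30\right) - 122 = \left(\frac{10}{3} - - \frac{4}{7}\right) \left(-30\right) - 122 = \left(\frac{10}{3} + \frac{4}{7}\right) \left(-30\right) - 122 = \frac{82}{21} \left(-30\right) - 122 = - \frac{820}{7} - 122 = - \frac{1674}{7}$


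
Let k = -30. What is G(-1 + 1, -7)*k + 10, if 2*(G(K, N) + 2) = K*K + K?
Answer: 70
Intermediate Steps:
G(K, N) = -2 + K/2 + K²/2 (G(K, N) = -2 + (K*K + K)/2 = -2 + (K² + K)/2 = -2 + (K + K²)/2 = -2 + (K/2 + K²/2) = -2 + K/2 + K²/2)
G(-1 + 1, -7)*k + 10 = (-2 + (-1 + 1)/2 + (-1 + 1)²/2)*(-30) + 10 = (-2 + (½)*0 + (½)*0²)*(-30) + 10 = (-2 + 0 + (½)*0)*(-30) + 10 = (-2 + 0 + 0)*(-30) + 10 = -2*(-30) + 10 = 60 + 10 = 70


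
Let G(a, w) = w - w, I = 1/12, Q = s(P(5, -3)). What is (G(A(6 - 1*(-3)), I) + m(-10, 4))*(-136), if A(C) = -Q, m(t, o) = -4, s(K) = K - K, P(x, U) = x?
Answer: 544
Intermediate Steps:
s(K) = 0
Q = 0
I = 1/12 ≈ 0.083333
A(C) = 0 (A(C) = -1*0 = 0)
G(a, w) = 0
(G(A(6 - 1*(-3)), I) + m(-10, 4))*(-136) = (0 - 4)*(-136) = -4*(-136) = 544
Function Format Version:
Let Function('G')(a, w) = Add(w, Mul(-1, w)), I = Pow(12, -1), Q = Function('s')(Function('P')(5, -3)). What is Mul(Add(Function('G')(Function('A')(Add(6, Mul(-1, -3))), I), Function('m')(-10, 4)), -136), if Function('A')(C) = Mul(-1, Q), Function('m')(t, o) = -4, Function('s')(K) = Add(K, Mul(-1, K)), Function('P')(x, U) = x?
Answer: 544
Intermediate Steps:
Function('s')(K) = 0
Q = 0
I = Rational(1, 12) ≈ 0.083333
Function('A')(C) = 0 (Function('A')(C) = Mul(-1, 0) = 0)
Function('G')(a, w) = 0
Mul(Add(Function('G')(Function('A')(Add(6, Mul(-1, -3))), I), Function('m')(-10, 4)), -136) = Mul(Add(0, -4), -136) = Mul(-4, -136) = 544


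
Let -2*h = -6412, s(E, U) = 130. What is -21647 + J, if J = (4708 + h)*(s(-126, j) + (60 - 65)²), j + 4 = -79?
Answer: 1205023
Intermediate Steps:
j = -83 (j = -4 - 79 = -83)
h = 3206 (h = -½*(-6412) = 3206)
J = 1226670 (J = (4708 + 3206)*(130 + (60 - 65)²) = 7914*(130 + (-5)²) = 7914*(130 + 25) = 7914*155 = 1226670)
-21647 + J = -21647 + 1226670 = 1205023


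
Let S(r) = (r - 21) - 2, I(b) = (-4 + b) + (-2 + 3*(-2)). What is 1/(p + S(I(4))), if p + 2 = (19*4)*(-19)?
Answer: -1/1477 ≈ -0.00067705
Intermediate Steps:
I(b) = -12 + b (I(b) = (-4 + b) + (-2 - 6) = (-4 + b) - 8 = -12 + b)
S(r) = -23 + r (S(r) = (-21 + r) - 2 = -23 + r)
p = -1446 (p = -2 + (19*4)*(-19) = -2 + 76*(-19) = -2 - 1444 = -1446)
1/(p + S(I(4))) = 1/(-1446 + (-23 + (-12 + 4))) = 1/(-1446 + (-23 - 8)) = 1/(-1446 - 31) = 1/(-1477) = -1/1477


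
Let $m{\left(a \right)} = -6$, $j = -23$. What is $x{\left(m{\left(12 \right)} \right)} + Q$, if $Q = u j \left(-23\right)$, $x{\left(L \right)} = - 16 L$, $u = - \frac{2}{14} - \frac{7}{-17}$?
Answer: $\frac{28352}{119} \approx 238.25$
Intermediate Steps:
$u = \frac{32}{119}$ ($u = \left(-2\right) \frac{1}{14} - - \frac{7}{17} = - \frac{1}{7} + \frac{7}{17} = \frac{32}{119} \approx 0.26891$)
$Q = \frac{16928}{119}$ ($Q = \frac{32}{119} \left(-23\right) \left(-23\right) = \left(- \frac{736}{119}\right) \left(-23\right) = \frac{16928}{119} \approx 142.25$)
$x{\left(m{\left(12 \right)} \right)} + Q = \left(-16\right) \left(-6\right) + \frac{16928}{119} = 96 + \frac{16928}{119} = \frac{28352}{119}$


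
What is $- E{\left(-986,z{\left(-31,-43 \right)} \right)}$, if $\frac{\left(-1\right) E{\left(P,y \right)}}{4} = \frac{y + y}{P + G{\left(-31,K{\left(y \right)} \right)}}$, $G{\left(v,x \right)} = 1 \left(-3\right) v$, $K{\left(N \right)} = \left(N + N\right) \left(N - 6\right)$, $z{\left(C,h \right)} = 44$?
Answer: $- \frac{352}{893} \approx -0.39418$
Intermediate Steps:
$K{\left(N \right)} = 2 N \left(-6 + N\right)$
$G{\left(v,x \right)} = - 3 v$
$E{\left(P,y \right)} = - \frac{8 y}{93 + P}$ ($E{\left(P,y \right)} = - 4 \frac{y + y}{P - -93} = - 4 \frac{2 y}{P + 93} = - 4 \frac{2 y}{93 + P} = - \frac{8 y}{93 + P}$)
$- E{\left(-986,z{\left(-31,-43 \right)} \right)} = - \frac{\left(-8\right) 44}{93 - 986} = - \frac{\left(-8\right) 44}{-893} = - \frac{\left(-8\right) 44 \left(-1\right)}{893} = \left(-1\right) \frac{352}{893} = - \frac{352}{893}$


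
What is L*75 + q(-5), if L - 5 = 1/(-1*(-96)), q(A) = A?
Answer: 11865/32 ≈ 370.78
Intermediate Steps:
L = 481/96 (L = 5 + 1/(-1*(-96)) = 5 + 1/96 = 481/96 ≈ 5.0104)
L*75 + q(-5) = (481/96)*75 - 5 = 12025/32 - 5 = 11865/32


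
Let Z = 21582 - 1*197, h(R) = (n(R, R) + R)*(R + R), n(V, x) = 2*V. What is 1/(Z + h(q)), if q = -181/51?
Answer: 867/18606317 ≈ 4.6597e-5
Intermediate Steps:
q = -181/51 (q = -181*1/51 = -181/51 ≈ -3.5490)
h(R) = 6*R² (h(R) = (2*R + R)*(R + R) = (3*R)*(2*R) = 6*R²)
Z = 21385 (Z = 21582 - 197 = 21385)
1/(Z + h(q)) = 1/(21385 + 6*(-181/51)²) = 1/(21385 + 6*(32761/2601)) = 1/(21385 + 65522/867) = 1/(18606317/867) = 867/18606317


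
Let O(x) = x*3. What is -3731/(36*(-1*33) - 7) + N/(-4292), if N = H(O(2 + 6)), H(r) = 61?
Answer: 15940557/5128940 ≈ 3.1080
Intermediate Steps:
O(x) = 3*x
N = 61
-3731/(36*(-1*33) - 7) + N/(-4292) = -3731/(36*(-1*33) - 7) + 61/(-4292) = -3731/(36*(-33) - 7) + 61*(-1/4292) = -3731/(-1188 - 7) - 61/4292 = -3731/(-1195) - 61/4292 = -3731*(-1/1195) - 61/4292 = 3731/1195 - 61/4292 = 15940557/5128940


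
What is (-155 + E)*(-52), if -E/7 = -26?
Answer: -1404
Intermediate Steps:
E = 182 (E = -7*(-26) = 182)
(-155 + E)*(-52) = (-155 + 182)*(-52) = 27*(-52) = -1404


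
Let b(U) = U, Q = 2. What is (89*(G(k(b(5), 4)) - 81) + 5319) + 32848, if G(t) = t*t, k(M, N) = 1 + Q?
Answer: 31759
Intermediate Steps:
k(M, N) = 3 (k(M, N) = 1 + 2 = 3)
G(t) = t²
(89*(G(k(b(5), 4)) - 81) + 5319) + 32848 = (89*(3² - 81) + 5319) + 32848 = (89*(9 - 81) + 5319) + 32848 = (89*(-72) + 5319) + 32848 = (-6408 + 5319) + 32848 = -1089 + 32848 = 31759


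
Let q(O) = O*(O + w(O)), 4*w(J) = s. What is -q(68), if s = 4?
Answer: -4692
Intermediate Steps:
w(J) = 1 (w(J) = (¼)*4 = 1)
q(O) = O*(1 + O) (q(O) = O*(O + 1) = O*(1 + O))
-q(68) = -68*(1 + 68) = -68*69 = -1*4692 = -4692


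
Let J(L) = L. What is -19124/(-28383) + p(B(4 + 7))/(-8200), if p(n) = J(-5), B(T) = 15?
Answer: 31391743/46548120 ≈ 0.67439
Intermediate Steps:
p(n) = -5
-19124/(-28383) + p(B(4 + 7))/(-8200) = -19124/(-28383) - 5/(-8200) = -19124*(-1/28383) - 5*(-1/8200) = 19124/28383 + 1/1640 = 31391743/46548120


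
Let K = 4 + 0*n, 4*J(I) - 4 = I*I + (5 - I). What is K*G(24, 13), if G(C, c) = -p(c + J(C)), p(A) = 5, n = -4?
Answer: -20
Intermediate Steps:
J(I) = 9/4 - I/4 + I²/4 (J(I) = 1 + (I*I + (5 - I))/4 = 1 + (I² + (5 - I))/4 = 1 + (5 + I² - I)/4 = 1 + (5/4 - I/4 + I²/4) = 9/4 - I/4 + I²/4)
K = 4 (K = 4 + 0*(-4) = 4 + 0 = 4)
G(C, c) = -5 (G(C, c) = -1*5 = -5)
K*G(24, 13) = 4*(-5) = -20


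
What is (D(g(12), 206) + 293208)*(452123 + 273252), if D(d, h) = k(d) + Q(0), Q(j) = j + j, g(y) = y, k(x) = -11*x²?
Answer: 211536759000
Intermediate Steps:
Q(j) = 2*j
D(d, h) = -11*d² (D(d, h) = -11*d² + 2*0 = -11*d² + 0 = -11*d²)
(D(g(12), 206) + 293208)*(452123 + 273252) = (-11*12² + 293208)*(452123 + 273252) = (-11*144 + 293208)*725375 = (-1584 + 293208)*725375 = 291624*725375 = 211536759000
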